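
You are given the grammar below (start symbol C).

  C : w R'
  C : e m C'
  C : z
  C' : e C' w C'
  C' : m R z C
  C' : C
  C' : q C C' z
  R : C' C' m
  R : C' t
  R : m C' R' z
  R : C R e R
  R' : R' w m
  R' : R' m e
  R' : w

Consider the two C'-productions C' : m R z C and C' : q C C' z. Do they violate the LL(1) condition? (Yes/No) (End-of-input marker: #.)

No

FIRST(m R z C) = { m } and FIRST(q C C' z) = { q }.
The FIRST sets are disjoint and neither alternative is nullable — no conflict.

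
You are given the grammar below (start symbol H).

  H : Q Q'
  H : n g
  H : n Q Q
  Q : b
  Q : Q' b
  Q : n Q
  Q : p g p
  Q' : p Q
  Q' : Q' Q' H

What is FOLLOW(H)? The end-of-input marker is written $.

{ $, b, n, p }

H is the start symbol, so $ ∈ FOLLOW(H).
In Q' : Q' Q' H: H is at the end, add FOLLOW(Q') = { $, b, n, p }.
Union: FOLLOW(H) = { $, b, n, p }.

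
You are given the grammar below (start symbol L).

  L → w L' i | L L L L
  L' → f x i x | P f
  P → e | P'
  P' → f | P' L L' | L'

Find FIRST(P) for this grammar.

P → e contributes {e}.
From P → P': add FIRST(P') = { e, f }.
Union: FIRST(P) = { e, f }.

{ e, f }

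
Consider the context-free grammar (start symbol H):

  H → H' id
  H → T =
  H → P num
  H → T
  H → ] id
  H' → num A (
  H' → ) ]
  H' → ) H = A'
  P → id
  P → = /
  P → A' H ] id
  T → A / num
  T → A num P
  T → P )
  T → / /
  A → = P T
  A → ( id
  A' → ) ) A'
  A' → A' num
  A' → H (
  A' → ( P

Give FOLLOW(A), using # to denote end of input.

In H' → num A (: add FIRST(() = { ( }.
In T → A / num: add FIRST(/ num) = { / }.
In T → A num P: add FIRST(num P) = { num }.
Union: FOLLOW(A) = { (, /, num }.

{ (, /, num }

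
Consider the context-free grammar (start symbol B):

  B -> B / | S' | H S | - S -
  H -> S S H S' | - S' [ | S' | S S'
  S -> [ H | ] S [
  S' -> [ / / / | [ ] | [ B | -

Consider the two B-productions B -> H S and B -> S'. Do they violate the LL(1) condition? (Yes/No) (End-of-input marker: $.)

Yes

FIRST(H S) = { -, [, ] } and FIRST(S') = { -, [ }.
Both contain -, so the two alternatives are not disjoint — LL(1) conflict.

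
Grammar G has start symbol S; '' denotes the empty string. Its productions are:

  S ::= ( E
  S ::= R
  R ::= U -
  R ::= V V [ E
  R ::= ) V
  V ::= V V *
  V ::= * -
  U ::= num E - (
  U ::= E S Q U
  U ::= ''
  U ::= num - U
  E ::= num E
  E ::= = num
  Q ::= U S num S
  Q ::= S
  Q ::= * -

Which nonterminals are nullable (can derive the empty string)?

Directly nullable (have an ''-production): U.
No other nonterminal has a production whose RHS symbols are all nullable.

{ U }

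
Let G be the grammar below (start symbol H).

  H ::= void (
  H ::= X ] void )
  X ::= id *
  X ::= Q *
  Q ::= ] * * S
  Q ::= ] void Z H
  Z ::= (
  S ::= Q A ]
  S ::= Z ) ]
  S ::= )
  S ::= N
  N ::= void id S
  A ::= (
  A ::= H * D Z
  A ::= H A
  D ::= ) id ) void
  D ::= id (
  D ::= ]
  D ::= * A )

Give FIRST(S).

{ (, ), ], void }

From S ::= Q A ]: add FIRST(Q) = { ] }.
From S ::= Z ) ]: add FIRST(Z) = { ( }.
S ::= ) contributes {)}.
From S ::= N: add FIRST(N) = { void }.
Union: FIRST(S) = { (, ), ], void }.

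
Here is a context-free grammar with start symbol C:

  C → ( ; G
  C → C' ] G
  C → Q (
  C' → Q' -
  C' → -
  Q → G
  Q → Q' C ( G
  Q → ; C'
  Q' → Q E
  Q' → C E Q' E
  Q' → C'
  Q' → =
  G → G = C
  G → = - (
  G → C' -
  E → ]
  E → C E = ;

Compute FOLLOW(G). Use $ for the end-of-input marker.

In C → ( ; G: G is at the end, add FOLLOW(C) = { $, (, -, ;, =, ] }.
In C → C' ] G: G is at the end, add FOLLOW(C) = { $, (, -, ;, =, ] }.
In Q → G: G is at the end, add FOLLOW(Q) = { (, -, ;, =, ] }.
In Q → Q' C ( G: G is at the end, add FOLLOW(Q) = { (, -, ;, =, ] }.
In G → G = C: add FIRST(= C) = { = }.
Union: FOLLOW(G) = { $, (, -, ;, =, ] }.

{ $, (, -, ;, =, ] }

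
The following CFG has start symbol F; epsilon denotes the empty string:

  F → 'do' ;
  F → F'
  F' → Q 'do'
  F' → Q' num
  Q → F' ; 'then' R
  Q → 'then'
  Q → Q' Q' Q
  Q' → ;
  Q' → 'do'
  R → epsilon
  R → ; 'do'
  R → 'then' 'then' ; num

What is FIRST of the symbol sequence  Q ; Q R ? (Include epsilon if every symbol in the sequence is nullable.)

{ 'do', 'then', ; }

Add FIRST(Q) = { 'do', 'then', ; }; Q is not nullable, stop.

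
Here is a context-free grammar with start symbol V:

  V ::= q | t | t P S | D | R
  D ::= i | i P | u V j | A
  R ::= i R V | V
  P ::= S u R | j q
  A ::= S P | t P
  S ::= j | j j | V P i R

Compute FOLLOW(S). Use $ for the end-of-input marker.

{ $, i, j, q, t, u }

In V ::= t P S: S is at the end, add FOLLOW(V) = { $, i, j, q, t, u }.
In P ::= S u R: add FIRST(u R) = { u }.
In A ::= S P: add FIRST(P) = { i, j, q, t, u }.
Union: FOLLOW(S) = { $, i, j, q, t, u }.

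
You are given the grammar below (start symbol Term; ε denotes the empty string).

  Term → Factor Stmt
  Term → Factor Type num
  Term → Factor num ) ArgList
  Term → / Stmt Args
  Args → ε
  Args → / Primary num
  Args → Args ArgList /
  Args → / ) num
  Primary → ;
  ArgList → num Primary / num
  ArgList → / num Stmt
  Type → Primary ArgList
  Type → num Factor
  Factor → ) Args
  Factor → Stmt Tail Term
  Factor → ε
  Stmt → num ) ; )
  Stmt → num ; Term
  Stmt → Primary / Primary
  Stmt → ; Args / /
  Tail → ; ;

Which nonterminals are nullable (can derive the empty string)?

Directly nullable (have an ε-production): Args, Factor.
No other nonterminal has a production whose RHS symbols are all nullable.

{ Args, Factor }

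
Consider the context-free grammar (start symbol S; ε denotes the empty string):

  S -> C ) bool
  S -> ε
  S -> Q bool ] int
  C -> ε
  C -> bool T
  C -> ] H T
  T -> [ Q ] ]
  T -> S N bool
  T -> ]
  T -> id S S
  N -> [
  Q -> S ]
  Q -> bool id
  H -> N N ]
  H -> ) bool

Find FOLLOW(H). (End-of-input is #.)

{ ), [, ], bool, id }

In C -> ] H T: add FIRST(T) = { ), [, ], bool, id }.
Union: FOLLOW(H) = { ), [, ], bool, id }.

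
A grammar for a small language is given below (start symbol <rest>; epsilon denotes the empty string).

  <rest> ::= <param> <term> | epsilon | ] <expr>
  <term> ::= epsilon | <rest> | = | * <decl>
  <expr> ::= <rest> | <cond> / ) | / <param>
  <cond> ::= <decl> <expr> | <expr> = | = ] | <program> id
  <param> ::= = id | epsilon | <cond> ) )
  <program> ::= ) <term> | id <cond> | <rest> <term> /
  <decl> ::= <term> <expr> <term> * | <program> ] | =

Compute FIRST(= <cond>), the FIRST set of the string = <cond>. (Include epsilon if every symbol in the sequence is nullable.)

= is a terminal; add {=} and stop.

{ = }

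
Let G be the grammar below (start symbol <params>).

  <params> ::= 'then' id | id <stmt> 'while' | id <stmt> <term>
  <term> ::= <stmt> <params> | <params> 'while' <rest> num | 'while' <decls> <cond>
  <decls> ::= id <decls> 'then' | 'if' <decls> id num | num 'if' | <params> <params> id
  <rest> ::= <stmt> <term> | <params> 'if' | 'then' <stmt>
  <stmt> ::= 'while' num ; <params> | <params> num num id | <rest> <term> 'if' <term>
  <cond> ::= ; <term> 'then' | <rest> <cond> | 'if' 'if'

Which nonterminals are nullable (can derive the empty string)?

{ } (none)

No nonterminal has an empty production or an RHS whose symbols are all nullable.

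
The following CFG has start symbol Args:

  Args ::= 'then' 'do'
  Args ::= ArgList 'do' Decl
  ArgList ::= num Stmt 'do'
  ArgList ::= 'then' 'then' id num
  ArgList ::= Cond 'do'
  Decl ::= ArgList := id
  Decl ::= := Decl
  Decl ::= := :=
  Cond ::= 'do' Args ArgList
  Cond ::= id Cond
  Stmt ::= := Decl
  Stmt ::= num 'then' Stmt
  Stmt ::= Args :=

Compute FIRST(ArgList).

ArgList ::= num Stmt 'do' contributes {num}.
ArgList ::= 'then' 'then' id num contributes {'then'}.
From ArgList ::= Cond 'do': add FIRST(Cond) = { 'do', id }.
Union: FIRST(ArgList) = { 'do', 'then', id, num }.

{ 'do', 'then', id, num }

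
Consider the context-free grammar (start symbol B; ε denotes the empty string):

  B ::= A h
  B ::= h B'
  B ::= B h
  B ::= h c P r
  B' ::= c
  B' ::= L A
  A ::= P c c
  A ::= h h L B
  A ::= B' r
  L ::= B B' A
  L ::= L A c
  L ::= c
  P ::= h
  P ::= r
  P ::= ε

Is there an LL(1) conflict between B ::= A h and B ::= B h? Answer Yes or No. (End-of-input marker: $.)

FIRST(A h) = { c, h, r } and FIRST(B h) = { c, h, r }.
Both contain c, so the two alternatives are not disjoint — LL(1) conflict.

Yes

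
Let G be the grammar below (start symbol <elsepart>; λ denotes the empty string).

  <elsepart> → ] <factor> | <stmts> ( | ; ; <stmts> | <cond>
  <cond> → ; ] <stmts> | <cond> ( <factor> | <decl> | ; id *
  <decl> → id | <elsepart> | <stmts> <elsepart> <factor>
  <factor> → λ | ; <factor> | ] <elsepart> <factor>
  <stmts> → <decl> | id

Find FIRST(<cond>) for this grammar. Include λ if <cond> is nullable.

<cond> → ; ] <stmts> contributes {;}.
From <cond> → <cond> ( <factor>: add FIRST(<cond>) = { ;, ], id }.
From <cond> → <decl>: add FIRST(<decl>) = { ;, ], id }.
<cond> → ; id * contributes {;}.
Union: FIRST(<cond>) = { ;, ], id }.

{ ;, ], id }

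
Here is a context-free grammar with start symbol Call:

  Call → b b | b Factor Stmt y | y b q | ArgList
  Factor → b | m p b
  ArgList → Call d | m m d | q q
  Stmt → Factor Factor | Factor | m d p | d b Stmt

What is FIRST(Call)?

Call → b b contributes {b}.
Call → b Factor Stmt y contributes {b}.
Call → y b q contributes {y}.
From Call → ArgList: add FIRST(ArgList) = { b, m, q, y }.
Union: FIRST(Call) = { b, m, q, y }.

{ b, m, q, y }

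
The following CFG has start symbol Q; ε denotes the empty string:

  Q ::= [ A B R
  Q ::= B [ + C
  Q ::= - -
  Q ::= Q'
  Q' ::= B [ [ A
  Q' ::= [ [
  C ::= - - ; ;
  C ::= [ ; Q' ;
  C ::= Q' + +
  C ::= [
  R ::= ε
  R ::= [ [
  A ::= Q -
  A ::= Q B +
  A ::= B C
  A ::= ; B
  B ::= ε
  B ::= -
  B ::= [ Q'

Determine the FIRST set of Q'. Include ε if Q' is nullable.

From Q' ::= B [ [ A: B nullable, take FIRST(B) ∪ {[} = { -, [ }.
Q' ::= [ [ contributes {[}.
Union: FIRST(Q') = { -, [ }.

{ -, [ }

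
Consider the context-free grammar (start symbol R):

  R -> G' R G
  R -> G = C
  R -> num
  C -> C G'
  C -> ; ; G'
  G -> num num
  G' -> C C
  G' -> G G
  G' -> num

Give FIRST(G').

From G' -> C C: add FIRST(C) = { ; }.
From G' -> G G: add FIRST(G) = { num }.
G' -> num contributes {num}.
Union: FIRST(G') = { ;, num }.

{ ;, num }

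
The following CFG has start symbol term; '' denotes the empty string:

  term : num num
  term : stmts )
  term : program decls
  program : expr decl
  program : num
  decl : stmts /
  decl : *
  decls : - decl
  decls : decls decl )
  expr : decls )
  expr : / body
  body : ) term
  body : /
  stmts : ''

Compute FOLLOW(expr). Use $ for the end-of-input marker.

{ *, / }

In program : expr decl: add FIRST(decl) = { *, / }.
Union: FOLLOW(expr) = { *, / }.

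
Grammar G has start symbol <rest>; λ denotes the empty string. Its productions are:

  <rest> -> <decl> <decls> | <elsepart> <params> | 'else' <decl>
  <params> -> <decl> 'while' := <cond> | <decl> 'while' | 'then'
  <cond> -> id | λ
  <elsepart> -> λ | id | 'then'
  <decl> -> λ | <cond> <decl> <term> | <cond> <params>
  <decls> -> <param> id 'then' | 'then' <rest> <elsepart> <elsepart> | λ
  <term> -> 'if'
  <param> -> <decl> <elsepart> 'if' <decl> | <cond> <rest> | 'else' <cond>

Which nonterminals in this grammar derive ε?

Directly nullable (have an λ-production): <cond>, <elsepart>, <decl>, <decls>.
<param> -> <cond> <rest> with every symbol nullable, so <param> is nullable.
<rest> -> <decl> <decls> with every symbol nullable, so <rest> is nullable.
No other nonterminal has a production whose RHS symbols are all nullable.

{ <cond>, <decl>, <decls>, <elsepart>, <param>, <rest> }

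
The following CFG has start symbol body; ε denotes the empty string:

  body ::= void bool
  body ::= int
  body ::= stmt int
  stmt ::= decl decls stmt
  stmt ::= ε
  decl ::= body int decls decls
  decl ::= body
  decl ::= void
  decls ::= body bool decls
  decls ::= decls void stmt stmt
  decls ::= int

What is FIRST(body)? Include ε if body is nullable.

body ::= void bool contributes {void}.
body ::= int contributes {int}.
From body ::= stmt int: stmt nullable, take FIRST(stmt) ∪ {int} = { int, void }.
Union: FIRST(body) = { int, void }.

{ int, void }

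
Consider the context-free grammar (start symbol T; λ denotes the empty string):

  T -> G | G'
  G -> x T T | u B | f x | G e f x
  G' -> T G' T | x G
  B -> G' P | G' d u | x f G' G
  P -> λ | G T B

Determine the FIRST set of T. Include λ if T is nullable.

From T -> G: add FIRST(G) = { f, u, x }.
From T -> G': add FIRST(G') = { f, u, x }.
Union: FIRST(T) = { f, u, x }.

{ f, u, x }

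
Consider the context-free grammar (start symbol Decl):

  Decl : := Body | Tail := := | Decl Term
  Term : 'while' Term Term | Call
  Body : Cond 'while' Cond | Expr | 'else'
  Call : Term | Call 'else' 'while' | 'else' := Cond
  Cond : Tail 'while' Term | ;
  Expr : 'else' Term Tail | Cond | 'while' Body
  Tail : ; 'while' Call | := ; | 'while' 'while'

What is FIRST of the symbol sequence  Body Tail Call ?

Add FIRST(Body) = { 'else', 'while', :=, ; }; Body is not nullable, stop.

{ 'else', 'while', :=, ; }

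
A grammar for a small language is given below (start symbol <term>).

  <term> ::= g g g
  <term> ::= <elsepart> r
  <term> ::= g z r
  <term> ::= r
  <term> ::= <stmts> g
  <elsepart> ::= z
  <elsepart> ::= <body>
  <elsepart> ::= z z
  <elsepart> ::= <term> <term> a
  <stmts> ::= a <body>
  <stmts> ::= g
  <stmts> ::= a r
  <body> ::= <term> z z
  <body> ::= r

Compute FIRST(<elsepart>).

<elsepart> ::= z contributes {z}.
From <elsepart> ::= <body>: add FIRST(<body>) = { a, g, r, z }.
<elsepart> ::= z z contributes {z}.
From <elsepart> ::= <term> <term> a: add FIRST(<term>) = { a, g, r, z }.
Union: FIRST(<elsepart>) = { a, g, r, z }.

{ a, g, r, z }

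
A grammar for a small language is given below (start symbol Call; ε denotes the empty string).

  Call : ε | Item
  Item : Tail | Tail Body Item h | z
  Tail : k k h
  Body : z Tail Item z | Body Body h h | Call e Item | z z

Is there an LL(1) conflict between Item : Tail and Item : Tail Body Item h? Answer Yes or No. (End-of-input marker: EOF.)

FIRST(Tail) = { k } and FIRST(Tail Body Item h) = { k }.
Both contain k, so the two alternatives are not disjoint — LL(1) conflict.

Yes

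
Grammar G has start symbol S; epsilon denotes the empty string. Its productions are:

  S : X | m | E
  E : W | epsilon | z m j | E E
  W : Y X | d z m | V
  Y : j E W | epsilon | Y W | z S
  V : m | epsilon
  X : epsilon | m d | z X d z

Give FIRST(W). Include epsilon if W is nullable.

From W : Y X: Y, X nullable, take FIRST(Y) ∪ FIRST(X) = { d, j, m, z }; also epsilon since the whole RHS is nullable.
W : d z m contributes {d}.
From W : V: add FIRST(V) = { m, epsilon } (including epsilon since V is nullable).
Union: FIRST(W) = { d, j, m, z, epsilon }.

{ d, j, m, z, epsilon }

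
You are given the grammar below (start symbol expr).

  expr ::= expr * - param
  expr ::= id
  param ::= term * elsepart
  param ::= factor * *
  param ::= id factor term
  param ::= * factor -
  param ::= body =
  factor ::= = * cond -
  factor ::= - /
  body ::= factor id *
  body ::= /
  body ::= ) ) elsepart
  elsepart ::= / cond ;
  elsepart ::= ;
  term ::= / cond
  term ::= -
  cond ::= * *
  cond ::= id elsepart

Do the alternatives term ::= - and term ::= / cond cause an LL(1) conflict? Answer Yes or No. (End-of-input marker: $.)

FIRST(-) = { - } and FIRST(/ cond) = { / }.
The FIRST sets are disjoint and neither alternative is nullable — no conflict.

No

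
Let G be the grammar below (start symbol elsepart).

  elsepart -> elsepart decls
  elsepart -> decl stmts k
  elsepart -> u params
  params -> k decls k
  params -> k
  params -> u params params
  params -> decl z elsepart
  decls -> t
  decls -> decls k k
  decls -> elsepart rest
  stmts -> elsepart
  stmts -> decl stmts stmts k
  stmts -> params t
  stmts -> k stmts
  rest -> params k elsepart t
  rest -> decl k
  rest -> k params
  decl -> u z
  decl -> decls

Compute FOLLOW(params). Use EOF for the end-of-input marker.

In elsepart -> u params: params is at the end, add FOLLOW(elsepart) = { EOF, k, t, u, z }.
In params -> u params params: add FIRST(params) = { k, t, u }.
In params -> u params params: params is at the end, add FOLLOW(params) = { EOF, k, t, u, z }.
In stmts -> params t: add FIRST(t) = { t }.
In rest -> params k elsepart t: add FIRST(k elsepart t) = { k }.
In rest -> k params: params is at the end, add FOLLOW(rest) = { EOF, k, t, u, z }.
Union: FOLLOW(params) = { EOF, k, t, u, z }.

{ EOF, k, t, u, z }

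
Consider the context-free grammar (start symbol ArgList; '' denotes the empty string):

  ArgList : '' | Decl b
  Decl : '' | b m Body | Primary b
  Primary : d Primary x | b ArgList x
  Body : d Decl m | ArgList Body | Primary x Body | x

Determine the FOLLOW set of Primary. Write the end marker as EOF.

In Decl : Primary b: add FIRST(b) = { b }.
In Primary : d Primary x: add FIRST(x) = { x }.
In Body : Primary x Body: add FIRST(x Body) = { x }.
Union: FOLLOW(Primary) = { b, x }.

{ b, x }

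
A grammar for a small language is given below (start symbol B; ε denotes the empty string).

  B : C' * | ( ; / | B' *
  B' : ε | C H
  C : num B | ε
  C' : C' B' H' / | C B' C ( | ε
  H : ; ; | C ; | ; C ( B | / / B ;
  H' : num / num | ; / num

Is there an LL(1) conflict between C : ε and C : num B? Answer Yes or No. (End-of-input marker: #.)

Yes

FIRST(ε) = { ε } and FIRST(num B) = { num }.
The first alternative is nullable and FOLLOW(C) = { (, /, ;, num } shares num with FIRST of the second — conflict.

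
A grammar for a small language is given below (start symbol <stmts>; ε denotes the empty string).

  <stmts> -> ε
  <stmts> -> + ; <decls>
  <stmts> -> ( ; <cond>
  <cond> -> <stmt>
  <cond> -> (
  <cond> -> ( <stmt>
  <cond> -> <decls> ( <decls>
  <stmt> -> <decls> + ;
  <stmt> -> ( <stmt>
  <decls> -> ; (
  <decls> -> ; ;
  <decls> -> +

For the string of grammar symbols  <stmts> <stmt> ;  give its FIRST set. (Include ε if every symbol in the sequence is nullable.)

Add FIRST(<stmts>)\{ε} = { (, + }; <stmts> is nullable, continue.
Add FIRST(<stmt>) = { (, +, ; }; <stmt> is not nullable, stop.

{ (, +, ; }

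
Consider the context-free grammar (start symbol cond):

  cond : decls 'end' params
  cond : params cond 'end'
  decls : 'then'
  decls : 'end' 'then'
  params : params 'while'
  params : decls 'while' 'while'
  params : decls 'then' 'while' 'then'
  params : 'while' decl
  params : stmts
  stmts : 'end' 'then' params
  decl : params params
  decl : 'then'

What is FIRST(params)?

{ 'end', 'then', 'while' }

From params : params 'while': add FIRST(params) = { 'end', 'then', 'while' }.
From params : decls 'while' 'while': add FIRST(decls) = { 'end', 'then' }.
From params : decls 'then' 'while' 'then': add FIRST(decls) = { 'end', 'then' }.
params : 'while' decl contributes {'while'}.
From params : stmts: add FIRST(stmts) = { 'end' }.
Union: FIRST(params) = { 'end', 'then', 'while' }.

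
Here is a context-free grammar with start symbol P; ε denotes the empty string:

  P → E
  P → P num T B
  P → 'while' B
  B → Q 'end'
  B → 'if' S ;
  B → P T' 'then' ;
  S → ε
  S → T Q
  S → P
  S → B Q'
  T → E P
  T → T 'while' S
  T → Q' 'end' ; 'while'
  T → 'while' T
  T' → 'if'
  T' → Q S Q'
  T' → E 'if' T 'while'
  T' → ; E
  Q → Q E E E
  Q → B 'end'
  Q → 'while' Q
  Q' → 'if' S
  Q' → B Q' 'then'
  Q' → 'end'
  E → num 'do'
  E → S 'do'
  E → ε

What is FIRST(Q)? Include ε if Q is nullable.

{ 'do', 'end', 'if', 'while', ;, num }

From Q → Q E E E: add FIRST(Q) = { 'do', 'end', 'if', 'while', ;, num }.
From Q → B 'end': add FIRST(B) = { 'do', 'end', 'if', 'while', ;, num }.
Q → 'while' Q contributes {'while'}.
Union: FIRST(Q) = { 'do', 'end', 'if', 'while', ;, num }.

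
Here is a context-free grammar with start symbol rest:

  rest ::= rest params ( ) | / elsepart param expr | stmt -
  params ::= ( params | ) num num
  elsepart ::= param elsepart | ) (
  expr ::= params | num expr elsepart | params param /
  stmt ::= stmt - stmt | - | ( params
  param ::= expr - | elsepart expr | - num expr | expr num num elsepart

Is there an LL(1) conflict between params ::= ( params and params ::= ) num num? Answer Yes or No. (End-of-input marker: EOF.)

FIRST(( params) = { ( } and FIRST() num num) = { ) }.
The FIRST sets are disjoint and neither alternative is nullable — no conflict.

No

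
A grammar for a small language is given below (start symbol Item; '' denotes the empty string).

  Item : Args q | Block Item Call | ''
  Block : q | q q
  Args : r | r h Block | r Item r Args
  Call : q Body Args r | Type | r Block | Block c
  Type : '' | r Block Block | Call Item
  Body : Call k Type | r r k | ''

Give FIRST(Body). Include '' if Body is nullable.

From Body : Call k Type: Call nullable, take FIRST(Call) ∪ {k} = { k, q, r }.
Body : r r k contributes {r}.
Body : '' contributes ''.
Union: FIRST(Body) = { k, q, r, '' }.

{ k, q, r, '' }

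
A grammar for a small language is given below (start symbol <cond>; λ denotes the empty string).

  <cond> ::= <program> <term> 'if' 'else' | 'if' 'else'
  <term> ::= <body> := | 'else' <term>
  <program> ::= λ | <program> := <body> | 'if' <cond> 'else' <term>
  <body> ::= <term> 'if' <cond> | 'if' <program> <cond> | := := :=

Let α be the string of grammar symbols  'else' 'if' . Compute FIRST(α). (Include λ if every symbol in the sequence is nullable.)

'else' is a terminal; add {'else'} and stop.

{ 'else' }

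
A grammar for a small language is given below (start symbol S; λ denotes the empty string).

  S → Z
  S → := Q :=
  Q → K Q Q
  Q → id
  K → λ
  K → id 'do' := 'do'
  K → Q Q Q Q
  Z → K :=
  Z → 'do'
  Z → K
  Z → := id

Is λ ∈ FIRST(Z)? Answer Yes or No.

Yes

Z → K and each of K is nullable, so Z ⇒* λ.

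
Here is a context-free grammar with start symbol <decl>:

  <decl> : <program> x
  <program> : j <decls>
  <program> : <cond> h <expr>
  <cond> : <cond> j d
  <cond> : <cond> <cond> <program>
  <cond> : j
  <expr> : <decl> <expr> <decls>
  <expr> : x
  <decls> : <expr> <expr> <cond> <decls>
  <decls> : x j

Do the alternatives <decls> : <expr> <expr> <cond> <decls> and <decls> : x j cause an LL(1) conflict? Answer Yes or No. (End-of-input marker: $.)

FIRST(<expr> <expr> <cond> <decls>) = { j, x } and FIRST(x j) = { x }.
Both contain x, so the two alternatives are not disjoint — LL(1) conflict.

Yes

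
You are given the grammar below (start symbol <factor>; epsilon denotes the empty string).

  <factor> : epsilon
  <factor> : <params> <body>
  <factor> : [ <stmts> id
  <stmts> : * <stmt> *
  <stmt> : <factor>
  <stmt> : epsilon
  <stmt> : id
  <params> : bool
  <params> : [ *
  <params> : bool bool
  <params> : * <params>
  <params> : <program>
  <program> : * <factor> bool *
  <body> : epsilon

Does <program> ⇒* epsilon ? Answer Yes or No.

Nullable nonterminals: <body>, <factor>, <stmt>.
No production of <program> has an RHS whose symbols are all nullable, so <program> is not nullable.

No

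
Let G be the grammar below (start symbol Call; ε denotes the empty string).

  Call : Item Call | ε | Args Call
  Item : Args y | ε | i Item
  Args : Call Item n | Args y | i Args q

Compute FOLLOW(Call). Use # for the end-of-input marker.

Call is the start symbol, so # ∈ FOLLOW(Call).
In Call : Item Call: Call is at the end, add FOLLOW(Call) = { #, i, n }.
In Call : Args Call: Call is at the end, add FOLLOW(Call) = { #, i, n }.
In Args : Call Item n: add FIRST(Item n) = { i, n }.
Union: FOLLOW(Call) = { #, i, n }.

{ #, i, n }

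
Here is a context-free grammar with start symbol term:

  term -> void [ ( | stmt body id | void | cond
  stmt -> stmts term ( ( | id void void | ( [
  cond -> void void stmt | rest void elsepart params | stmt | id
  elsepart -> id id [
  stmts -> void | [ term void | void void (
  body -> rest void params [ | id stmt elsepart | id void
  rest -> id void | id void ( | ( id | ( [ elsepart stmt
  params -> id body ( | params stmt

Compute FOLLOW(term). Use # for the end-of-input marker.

term is the start symbol, so # ∈ FOLLOW(term).
In stmt -> stmts term ( (: add FIRST(( () = { ( }.
In stmts -> [ term void: add FIRST(void) = { void }.
Union: FOLLOW(term) = { #, (, void }.

{ #, (, void }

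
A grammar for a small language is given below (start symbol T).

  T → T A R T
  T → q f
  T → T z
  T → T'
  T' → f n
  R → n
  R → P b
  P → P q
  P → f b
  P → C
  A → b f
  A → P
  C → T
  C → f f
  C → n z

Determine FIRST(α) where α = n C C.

{ n }

n is a terminal; add {n} and stop.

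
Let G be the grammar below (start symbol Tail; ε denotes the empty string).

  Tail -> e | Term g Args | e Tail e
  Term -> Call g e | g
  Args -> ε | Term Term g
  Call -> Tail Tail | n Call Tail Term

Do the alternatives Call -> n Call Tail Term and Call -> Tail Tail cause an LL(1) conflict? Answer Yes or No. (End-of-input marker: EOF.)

FIRST(n Call Tail Term) = { n } and FIRST(Tail Tail) = { e, g, n }.
Both contain n, so the two alternatives are not disjoint — LL(1) conflict.

Yes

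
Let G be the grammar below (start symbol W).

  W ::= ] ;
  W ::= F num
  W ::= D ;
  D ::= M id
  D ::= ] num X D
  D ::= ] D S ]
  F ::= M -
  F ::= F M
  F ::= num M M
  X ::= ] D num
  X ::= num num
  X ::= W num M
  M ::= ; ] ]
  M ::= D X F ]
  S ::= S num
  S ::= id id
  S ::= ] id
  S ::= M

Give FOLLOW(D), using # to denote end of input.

In W ::= D ;: add FIRST(;) = { ; }.
In D ::= ] num X D: D is at the end, add FOLLOW(D) = { ;, ], id, num }.
In D ::= ] D S ]: add FIRST(S ]) = { ;, ], id }.
In X ::= ] D num: add FIRST(num) = { num }.
In M ::= D X F ]: add FIRST(X F ]) = { ;, ], num }.
Union: FOLLOW(D) = { ;, ], id, num }.

{ ;, ], id, num }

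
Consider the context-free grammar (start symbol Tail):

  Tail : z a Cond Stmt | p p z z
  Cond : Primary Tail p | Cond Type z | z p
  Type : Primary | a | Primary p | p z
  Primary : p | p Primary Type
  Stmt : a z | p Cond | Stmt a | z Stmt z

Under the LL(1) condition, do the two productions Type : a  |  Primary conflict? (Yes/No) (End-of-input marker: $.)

FIRST(a) = { a } and FIRST(Primary) = { p }.
The FIRST sets are disjoint and neither alternative is nullable — no conflict.

No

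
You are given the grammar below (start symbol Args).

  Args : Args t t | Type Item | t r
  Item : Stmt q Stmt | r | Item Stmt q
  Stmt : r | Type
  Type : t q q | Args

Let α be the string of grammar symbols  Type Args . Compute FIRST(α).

{ t }

Add FIRST(Type) = { t }; Type is not nullable, stop.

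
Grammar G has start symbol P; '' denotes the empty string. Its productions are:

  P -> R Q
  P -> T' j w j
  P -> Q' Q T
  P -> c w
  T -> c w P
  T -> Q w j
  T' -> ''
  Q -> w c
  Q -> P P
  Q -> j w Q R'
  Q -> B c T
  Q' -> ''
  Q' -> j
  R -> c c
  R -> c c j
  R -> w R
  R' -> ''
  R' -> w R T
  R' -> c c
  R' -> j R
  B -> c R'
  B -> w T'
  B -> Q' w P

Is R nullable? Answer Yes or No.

Nullable nonterminals: Q', R', T'.
No production of R has an RHS whose symbols are all nullable, so R is not nullable.

No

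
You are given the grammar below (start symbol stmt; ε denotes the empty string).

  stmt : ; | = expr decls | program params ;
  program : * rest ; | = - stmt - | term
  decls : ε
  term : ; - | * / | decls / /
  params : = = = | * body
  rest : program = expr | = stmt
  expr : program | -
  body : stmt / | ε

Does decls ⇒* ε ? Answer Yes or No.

decls has an ε-production, so decls ⇒ ε.

Yes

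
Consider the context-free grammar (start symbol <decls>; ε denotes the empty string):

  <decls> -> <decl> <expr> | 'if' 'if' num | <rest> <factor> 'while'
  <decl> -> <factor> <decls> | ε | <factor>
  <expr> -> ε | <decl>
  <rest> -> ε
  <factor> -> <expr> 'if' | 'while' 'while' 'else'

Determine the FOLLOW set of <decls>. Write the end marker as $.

{ $, 'if', 'while' }

<decls> is the start symbol, so $ ∈ FOLLOW(<decls>).
In <decl> -> <factor> <decls>: <decls> is at the end, add FOLLOW(<decl>) = { $, 'if', 'while' }.
Union: FOLLOW(<decls>) = { $, 'if', 'while' }.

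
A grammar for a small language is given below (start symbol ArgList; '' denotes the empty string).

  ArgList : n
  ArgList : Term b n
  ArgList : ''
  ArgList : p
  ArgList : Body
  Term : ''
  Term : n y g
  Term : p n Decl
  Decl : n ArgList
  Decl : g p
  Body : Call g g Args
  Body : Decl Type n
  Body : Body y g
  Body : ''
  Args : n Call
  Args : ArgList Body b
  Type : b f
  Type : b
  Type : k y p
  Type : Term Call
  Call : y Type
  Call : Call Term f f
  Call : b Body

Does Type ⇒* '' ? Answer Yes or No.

Nullable nonterminals: ArgList, Body, Term.
No production of Type has an RHS whose symbols are all nullable, so Type is not nullable.

No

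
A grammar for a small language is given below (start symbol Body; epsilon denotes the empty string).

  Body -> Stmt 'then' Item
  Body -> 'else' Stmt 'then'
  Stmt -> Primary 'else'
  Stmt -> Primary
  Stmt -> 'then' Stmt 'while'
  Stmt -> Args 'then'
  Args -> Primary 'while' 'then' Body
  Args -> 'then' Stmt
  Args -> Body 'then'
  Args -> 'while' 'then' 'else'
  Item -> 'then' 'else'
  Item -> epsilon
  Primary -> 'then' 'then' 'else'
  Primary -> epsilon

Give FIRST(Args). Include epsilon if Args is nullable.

From Args -> Primary 'while' 'then' Body: Primary nullable, take FIRST(Primary) ∪ {'while'} = { 'then', 'while' }.
Args -> 'then' Stmt contributes {'then'}.
From Args -> Body 'then': add FIRST(Body) = { 'else', 'then', 'while' }.
Args -> 'while' 'then' 'else' contributes {'while'}.
Union: FIRST(Args) = { 'else', 'then', 'while' }.

{ 'else', 'then', 'while' }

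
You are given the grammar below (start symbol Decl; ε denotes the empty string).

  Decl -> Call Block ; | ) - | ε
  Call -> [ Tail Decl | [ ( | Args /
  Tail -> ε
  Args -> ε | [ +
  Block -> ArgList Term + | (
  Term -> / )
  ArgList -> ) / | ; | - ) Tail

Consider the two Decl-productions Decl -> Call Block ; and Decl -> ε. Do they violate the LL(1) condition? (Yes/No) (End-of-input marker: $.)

No

FIRST(Call Block ;) = { /, [ } and FIRST(ε) = { ε }.
The second is nullable but FOLLOW(Decl) = { $, (, ), -, ; } is disjoint from FIRST of the first.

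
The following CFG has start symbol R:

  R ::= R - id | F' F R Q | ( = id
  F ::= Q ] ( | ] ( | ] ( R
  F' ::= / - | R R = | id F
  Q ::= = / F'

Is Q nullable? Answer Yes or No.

No

No nonterminal in this grammar is nullable.
No production of Q has an RHS whose symbols are all nullable, so Q is not nullable.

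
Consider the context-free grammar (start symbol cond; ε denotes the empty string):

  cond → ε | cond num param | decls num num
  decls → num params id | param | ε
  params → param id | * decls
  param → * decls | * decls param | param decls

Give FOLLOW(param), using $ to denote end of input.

In cond → cond num param: param is at the end, add FOLLOW(cond) = { $, num }.
In decls → param: param is at the end, add FOLLOW(decls) = { $, *, id, num }.
In params → param id: add FIRST(id) = { id }.
In param → * decls param: param is at the end, add FOLLOW(param) = { $, *, id, num }.
In param → param decls: add FIRST(decls)\{ε} = { *, num }.
  Since decls is nullable, also add FOLLOW(param) = { $, *, id, num }.
Union: FOLLOW(param) = { $, *, id, num }.

{ $, *, id, num }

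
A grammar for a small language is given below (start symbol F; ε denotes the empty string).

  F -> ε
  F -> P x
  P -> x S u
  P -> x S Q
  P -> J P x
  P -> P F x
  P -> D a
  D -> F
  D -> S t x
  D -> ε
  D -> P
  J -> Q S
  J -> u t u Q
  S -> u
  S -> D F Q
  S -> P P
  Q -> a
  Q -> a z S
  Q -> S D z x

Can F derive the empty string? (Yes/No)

Yes

F has an ε-production, so F ⇒ ε.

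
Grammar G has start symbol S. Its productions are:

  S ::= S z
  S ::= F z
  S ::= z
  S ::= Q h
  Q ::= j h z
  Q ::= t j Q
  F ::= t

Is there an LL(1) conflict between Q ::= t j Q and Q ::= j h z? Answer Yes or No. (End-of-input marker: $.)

No

FIRST(t j Q) = { t } and FIRST(j h z) = { j }.
The FIRST sets are disjoint and neither alternative is nullable — no conflict.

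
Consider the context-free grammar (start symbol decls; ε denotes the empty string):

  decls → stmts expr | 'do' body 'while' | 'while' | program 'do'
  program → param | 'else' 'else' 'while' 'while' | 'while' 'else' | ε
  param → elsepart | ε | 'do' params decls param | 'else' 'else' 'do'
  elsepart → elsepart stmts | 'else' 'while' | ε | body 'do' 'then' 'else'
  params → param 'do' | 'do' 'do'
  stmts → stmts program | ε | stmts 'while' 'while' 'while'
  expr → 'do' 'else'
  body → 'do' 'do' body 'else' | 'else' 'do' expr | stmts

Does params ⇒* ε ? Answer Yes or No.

No

Nullable nonterminals: body, elsepart, param, program, stmts.
No production of params has an RHS whose symbols are all nullable, so params is not nullable.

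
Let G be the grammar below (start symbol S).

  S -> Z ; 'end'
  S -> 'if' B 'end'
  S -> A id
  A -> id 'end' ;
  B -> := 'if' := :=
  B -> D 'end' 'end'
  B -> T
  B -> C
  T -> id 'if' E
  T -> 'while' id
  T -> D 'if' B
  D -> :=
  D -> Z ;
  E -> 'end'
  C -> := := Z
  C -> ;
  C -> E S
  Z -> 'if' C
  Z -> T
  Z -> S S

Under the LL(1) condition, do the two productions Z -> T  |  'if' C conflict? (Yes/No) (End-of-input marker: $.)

FIRST(T) = { 'if', 'while', :=, id } and FIRST('if' C) = { 'if' }.
Both contain 'if', so the two alternatives are not disjoint — LL(1) conflict.

Yes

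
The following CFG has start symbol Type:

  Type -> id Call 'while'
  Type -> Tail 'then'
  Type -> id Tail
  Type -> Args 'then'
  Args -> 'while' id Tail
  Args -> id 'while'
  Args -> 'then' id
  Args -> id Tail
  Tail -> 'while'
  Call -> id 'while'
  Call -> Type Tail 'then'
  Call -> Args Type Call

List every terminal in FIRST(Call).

Call -> id 'while' contributes {id}.
From Call -> Type Tail 'then': add FIRST(Type) = { 'then', 'while', id }.
From Call -> Args Type Call: add FIRST(Args) = { 'then', 'while', id }.
Union: FIRST(Call) = { 'then', 'while', id }.

{ 'then', 'while', id }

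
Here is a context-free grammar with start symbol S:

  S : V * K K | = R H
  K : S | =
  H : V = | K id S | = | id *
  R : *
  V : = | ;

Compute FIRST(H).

From H : V =: add FIRST(V) = { ;, = }.
From H : K id S: add FIRST(K) = { ;, = }.
H : = contributes {=}.
H : id * contributes {id}.
Union: FIRST(H) = { ;, =, id }.

{ ;, =, id }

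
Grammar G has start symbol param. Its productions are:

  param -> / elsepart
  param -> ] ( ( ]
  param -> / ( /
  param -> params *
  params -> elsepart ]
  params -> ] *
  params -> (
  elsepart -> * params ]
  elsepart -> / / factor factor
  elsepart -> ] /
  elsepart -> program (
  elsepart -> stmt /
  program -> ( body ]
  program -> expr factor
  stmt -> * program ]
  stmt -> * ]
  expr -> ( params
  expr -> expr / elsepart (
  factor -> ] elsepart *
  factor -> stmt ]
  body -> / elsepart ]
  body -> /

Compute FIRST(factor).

factor -> ] elsepart * contributes {]}.
From factor -> stmt ]: add FIRST(stmt) = { * }.
Union: FIRST(factor) = { *, ] }.

{ *, ] }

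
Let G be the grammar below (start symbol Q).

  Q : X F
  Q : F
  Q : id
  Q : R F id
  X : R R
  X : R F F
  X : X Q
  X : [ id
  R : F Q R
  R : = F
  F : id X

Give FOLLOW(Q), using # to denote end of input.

{ #, =, [, id }

Q is the start symbol, so # ∈ FOLLOW(Q).
In X : X Q: Q is at the end, add FOLLOW(X) = { #, =, [, id }.
In R : F Q R: add FIRST(R) = { =, id }.
Union: FOLLOW(Q) = { #, =, [, id }.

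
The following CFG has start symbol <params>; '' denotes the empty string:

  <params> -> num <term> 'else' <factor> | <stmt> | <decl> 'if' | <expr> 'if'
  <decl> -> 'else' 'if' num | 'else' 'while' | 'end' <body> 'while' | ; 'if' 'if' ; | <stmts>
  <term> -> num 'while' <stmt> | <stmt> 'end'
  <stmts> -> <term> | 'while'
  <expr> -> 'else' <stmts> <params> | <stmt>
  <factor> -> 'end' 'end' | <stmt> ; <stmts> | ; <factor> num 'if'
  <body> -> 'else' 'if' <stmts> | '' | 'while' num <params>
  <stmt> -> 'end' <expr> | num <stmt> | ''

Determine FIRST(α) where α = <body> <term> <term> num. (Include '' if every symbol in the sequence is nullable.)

{ 'else', 'end', 'while', num }

Add FIRST(<body>)\{''} = { 'else', 'while' }; <body> is nullable, continue.
Add FIRST(<term>) = { 'end', num }; <term> is not nullable, stop.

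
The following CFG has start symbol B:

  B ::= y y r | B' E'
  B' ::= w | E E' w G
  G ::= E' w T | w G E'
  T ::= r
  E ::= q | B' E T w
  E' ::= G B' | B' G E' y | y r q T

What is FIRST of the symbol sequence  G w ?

Add FIRST(G) = { q, w, y }; G is not nullable, stop.

{ q, w, y }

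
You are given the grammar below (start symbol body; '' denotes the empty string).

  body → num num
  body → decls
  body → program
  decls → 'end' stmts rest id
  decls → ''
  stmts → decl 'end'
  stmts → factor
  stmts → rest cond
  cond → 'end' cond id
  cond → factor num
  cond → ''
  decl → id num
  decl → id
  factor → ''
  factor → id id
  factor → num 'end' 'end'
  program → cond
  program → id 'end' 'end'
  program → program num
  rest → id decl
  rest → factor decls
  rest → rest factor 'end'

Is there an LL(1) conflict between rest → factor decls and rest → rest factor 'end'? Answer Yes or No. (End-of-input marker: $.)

FIRST(factor decls) = { 'end', id, num, '' } and FIRST(rest factor 'end') = { 'end', id, num }.
Both contain 'end', so the two alternatives are not disjoint — LL(1) conflict.

Yes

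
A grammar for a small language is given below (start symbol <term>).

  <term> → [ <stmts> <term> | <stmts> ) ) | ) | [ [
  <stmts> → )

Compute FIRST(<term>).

<term> → [ <stmts> <term> contributes {[}.
From <term> → <stmts> ) ): add FIRST(<stmts>) = { ) }.
<term> → ) contributes {)}.
<term> → [ [ contributes {[}.
Union: FIRST(<term>) = { ), [ }.

{ ), [ }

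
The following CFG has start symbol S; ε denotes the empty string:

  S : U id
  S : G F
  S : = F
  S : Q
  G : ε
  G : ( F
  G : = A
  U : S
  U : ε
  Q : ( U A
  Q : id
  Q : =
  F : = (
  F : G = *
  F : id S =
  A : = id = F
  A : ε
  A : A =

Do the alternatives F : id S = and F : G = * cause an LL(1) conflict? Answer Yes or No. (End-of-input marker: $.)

FIRST(id S =) = { id } and FIRST(G = *) = { (, = }.
The FIRST sets are disjoint and neither alternative is nullable — no conflict.

No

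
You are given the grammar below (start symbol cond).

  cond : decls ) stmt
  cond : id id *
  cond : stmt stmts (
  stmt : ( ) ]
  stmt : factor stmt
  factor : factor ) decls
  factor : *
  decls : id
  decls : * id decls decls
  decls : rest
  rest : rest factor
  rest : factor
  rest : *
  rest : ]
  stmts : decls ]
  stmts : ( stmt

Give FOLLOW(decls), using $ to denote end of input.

In cond : decls ) stmt: add FIRST() stmt) = { ) }.
In factor : factor ) decls: decls is at the end, add FOLLOW(factor) = { (, ), *, ], id }.
In decls : * id decls decls: add FIRST(decls) = { *, ], id }.
In decls : * id decls decls: decls is at the end, add FOLLOW(decls) = { (, ), *, ], id }.
In stmts : decls ]: add FIRST(]) = { ] }.
Union: FOLLOW(decls) = { (, ), *, ], id }.

{ (, ), *, ], id }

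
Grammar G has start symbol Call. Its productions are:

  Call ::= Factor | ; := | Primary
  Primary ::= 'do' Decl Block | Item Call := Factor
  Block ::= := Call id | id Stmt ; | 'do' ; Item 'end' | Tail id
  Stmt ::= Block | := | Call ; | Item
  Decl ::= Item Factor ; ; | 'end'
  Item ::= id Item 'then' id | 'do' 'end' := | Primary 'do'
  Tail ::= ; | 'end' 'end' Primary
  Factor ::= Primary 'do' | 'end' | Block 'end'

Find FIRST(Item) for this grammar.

Item ::= id Item 'then' id contributes {id}.
Item ::= 'do' 'end' := contributes {'do'}.
From Item ::= Primary 'do': add FIRST(Primary) = { 'do', id }.
Union: FIRST(Item) = { 'do', id }.

{ 'do', id }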